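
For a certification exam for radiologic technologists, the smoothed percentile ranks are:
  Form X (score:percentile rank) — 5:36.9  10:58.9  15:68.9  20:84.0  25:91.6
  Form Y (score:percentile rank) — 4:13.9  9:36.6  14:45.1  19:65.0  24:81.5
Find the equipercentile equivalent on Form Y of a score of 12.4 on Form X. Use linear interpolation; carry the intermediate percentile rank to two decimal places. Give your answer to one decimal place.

18.7

PR of 12.4 on Form X: 58.9 + (12.4 − 10)/(15 − 10) × (68.9 − 58.9) = 63.70
On Form Y, PR 63.70 falls between score 14 (PR 45.1) and 19 (PR 65.0).
Interpolate: 14 + (63.70 − 45.1)/(65.0 − 45.1) × (19 − 14) = 18.7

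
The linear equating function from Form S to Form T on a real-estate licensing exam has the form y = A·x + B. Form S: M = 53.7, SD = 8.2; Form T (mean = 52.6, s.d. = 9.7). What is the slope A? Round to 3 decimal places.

A = SD_Y / SD_X = 9.7 / 8.2 = 1.183

1.183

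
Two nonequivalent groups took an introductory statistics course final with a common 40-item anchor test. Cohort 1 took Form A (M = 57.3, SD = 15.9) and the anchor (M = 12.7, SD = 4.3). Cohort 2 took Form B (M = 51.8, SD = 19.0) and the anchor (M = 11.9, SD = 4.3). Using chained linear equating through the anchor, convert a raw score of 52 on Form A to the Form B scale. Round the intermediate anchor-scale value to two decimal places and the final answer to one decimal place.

Form A → anchor (Cohort 1): v = (4.3/15.9)(52 − 57.3) + 12.7 = 11.27
anchor → Form B (Cohort 2): y = (19.0/4.3)(11.27 − 11.9) + 51.8 = 49.0

49.0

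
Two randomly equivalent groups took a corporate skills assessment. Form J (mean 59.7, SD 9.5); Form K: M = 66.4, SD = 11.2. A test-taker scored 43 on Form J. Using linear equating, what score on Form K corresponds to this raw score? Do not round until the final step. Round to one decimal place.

46.7

Linear equating: y = (SD_Y/SD_X)(x − M_X) + M_Y
y = (11.2/9.5)(43 − 59.7) + 66.4
y = 1.178947 × -16.7 + 66.4 = -19.6884 + 66.4 = 46.7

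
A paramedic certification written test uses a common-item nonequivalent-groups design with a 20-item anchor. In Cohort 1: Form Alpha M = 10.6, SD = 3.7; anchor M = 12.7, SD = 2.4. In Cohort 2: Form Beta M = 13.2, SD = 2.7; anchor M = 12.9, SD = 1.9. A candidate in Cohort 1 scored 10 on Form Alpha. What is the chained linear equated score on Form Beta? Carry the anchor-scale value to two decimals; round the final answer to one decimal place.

Form Alpha → anchor (Cohort 1): v = (2.4/3.7)(10 − 10.6) + 12.7 = 12.31
anchor → Form Beta (Cohort 2): y = (2.7/1.9)(12.31 − 12.9) + 13.2 = 12.4

12.4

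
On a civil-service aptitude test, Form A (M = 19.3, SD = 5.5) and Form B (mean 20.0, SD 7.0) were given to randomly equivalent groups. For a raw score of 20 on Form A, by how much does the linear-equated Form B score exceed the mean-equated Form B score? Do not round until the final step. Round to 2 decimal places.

Mean-equated: 20 + (20.0 − 19.3) = 20.70
Linear-equated: (7.0/5.5)(20 − 19.3) + 20.0 = 20.891
Difference = 20.891 − 20.70 = 0.19

0.19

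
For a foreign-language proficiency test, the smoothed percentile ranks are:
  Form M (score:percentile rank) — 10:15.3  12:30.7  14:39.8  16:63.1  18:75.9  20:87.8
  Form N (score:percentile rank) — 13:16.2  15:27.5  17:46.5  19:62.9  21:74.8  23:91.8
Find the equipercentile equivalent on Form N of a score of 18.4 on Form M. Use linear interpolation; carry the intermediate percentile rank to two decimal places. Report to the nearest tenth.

PR of 18.4 on Form M: 75.9 + (18.4 − 18)/(20 − 18) × (87.8 − 75.9) = 78.28
On Form N, PR 78.28 falls between score 21 (PR 74.8) and 23 (PR 91.8).
Interpolate: 21 + (78.28 − 74.8)/(91.8 − 74.8) × (23 − 21) = 21.4

21.4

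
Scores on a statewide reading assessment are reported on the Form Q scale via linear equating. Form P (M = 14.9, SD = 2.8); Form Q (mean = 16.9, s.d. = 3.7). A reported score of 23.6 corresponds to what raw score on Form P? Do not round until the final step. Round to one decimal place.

20.0

Invert y = (SD_Y/SD_X)(x − M_X) + M_Y:
x = (SD_X/SD_Y)(y − M_Y) + M_X = (2.8/3.7)(23.6 − 16.9) + 14.9
x = 0.756757 × 6.700 + 14.9 = 20.0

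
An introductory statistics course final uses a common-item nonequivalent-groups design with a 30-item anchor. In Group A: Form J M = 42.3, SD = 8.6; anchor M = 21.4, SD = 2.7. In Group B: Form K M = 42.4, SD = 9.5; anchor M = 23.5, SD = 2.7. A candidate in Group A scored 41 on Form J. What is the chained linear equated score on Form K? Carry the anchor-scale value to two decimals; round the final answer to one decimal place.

33.6

Form J → anchor (Group A): v = (2.7/8.6)(41 − 42.3) + 21.4 = 20.99
anchor → Form K (Group B): y = (9.5/2.7)(20.99 − 23.5) + 42.4 = 33.6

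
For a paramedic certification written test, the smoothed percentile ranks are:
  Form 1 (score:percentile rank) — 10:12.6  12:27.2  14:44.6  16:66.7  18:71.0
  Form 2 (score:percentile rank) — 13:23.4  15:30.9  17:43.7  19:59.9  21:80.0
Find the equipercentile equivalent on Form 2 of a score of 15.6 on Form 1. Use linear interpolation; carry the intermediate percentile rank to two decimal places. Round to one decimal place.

19.2

PR of 15.6 on Form 1: 44.6 + (15.6 − 14)/(16 − 14) × (66.7 − 44.6) = 62.28
On Form 2, PR 62.28 falls between score 19 (PR 59.9) and 21 (PR 80.0).
Interpolate: 19 + (62.28 − 59.9)/(80.0 − 59.9) × (21 − 19) = 19.2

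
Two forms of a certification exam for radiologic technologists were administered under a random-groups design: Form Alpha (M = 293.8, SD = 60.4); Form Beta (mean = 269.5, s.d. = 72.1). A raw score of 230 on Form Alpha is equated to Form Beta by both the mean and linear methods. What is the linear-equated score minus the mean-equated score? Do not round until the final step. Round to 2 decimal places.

-12.36

Mean-equated: 230 + (269.5 − 293.8) = 205.70
Linear-equated: (72.1/60.4)(230 − 293.8) + 269.5 = 193.341
Difference = 193.341 − 205.70 = -12.36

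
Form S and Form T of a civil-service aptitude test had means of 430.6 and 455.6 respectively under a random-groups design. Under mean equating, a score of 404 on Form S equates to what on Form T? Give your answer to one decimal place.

429.0

Mean equating: y = x + (M_Y − M_X) = 404 + (455.6 − 430.6) = 429.0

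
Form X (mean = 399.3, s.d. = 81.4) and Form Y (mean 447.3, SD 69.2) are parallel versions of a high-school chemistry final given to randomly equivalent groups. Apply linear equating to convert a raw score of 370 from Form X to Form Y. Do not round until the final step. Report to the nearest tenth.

422.4

Linear equating: y = (SD_Y/SD_X)(x − M_X) + M_Y
y = (69.2/81.4)(370 − 399.3) + 447.3
y = 0.850123 × -29.3 + 447.3 = -24.9086 + 447.3 = 422.4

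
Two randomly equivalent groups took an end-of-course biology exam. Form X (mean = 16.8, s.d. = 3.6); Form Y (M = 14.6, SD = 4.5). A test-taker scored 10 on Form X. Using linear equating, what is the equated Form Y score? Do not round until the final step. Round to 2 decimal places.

Linear equating: y = (SD_Y/SD_X)(x − M_X) + M_Y
y = (4.5/3.6)(10 − 16.8) + 14.6
y = 1.250000 × -6.8 + 14.6 = -8.5000 + 14.6 = 6.10

6.10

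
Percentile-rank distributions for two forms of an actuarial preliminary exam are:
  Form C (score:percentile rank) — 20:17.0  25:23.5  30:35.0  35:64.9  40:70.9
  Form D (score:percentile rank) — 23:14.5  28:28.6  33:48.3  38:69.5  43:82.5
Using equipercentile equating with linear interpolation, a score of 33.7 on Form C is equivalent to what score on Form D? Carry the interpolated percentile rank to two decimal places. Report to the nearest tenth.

PR of 33.7 on Form C: 35.0 + (33.7 − 30)/(35 − 30) × (64.9 − 35.0) = 57.13
On Form D, PR 57.13 falls between score 33 (PR 48.3) and 38 (PR 69.5).
Interpolate: 33 + (57.13 − 48.3)/(69.5 − 48.3) × (38 − 33) = 35.1

35.1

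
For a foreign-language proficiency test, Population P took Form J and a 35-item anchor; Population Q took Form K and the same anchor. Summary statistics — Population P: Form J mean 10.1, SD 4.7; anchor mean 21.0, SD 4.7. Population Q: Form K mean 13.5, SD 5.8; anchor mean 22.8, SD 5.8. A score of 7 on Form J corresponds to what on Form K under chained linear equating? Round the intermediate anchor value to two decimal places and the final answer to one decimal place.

Form J → anchor (Population P): v = (4.7/4.7)(7 − 10.1) + 21.0 = 17.90
anchor → Form K (Population Q): y = (5.8/5.8)(17.90 − 22.8) + 13.5 = 8.6

8.6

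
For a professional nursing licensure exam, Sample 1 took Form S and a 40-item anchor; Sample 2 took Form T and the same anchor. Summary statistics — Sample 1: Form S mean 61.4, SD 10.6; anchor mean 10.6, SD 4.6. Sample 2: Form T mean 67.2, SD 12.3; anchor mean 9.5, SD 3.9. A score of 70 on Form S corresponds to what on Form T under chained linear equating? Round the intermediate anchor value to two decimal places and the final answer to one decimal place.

82.4

Form S → anchor (Sample 1): v = (4.6/10.6)(70 − 61.4) + 10.6 = 14.33
anchor → Form T (Sample 2): y = (12.3/3.9)(14.33 − 9.5) + 67.2 = 82.4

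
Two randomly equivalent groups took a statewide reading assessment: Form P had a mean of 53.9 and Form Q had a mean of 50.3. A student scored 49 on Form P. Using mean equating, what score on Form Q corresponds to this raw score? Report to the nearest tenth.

45.4

Mean equating: y = x + (M_Y − M_X) = 49 + (50.3 − 53.9) = 45.4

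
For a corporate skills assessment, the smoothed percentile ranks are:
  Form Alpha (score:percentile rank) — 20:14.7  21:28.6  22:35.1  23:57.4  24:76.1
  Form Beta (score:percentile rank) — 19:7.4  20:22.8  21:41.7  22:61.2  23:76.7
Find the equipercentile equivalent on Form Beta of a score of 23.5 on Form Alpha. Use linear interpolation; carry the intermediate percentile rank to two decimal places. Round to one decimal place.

22.4

PR of 23.5 on Form Alpha: 57.4 + (23.5 − 23)/(24 − 23) × (76.1 − 57.4) = 66.75
On Form Beta, PR 66.75 falls between score 22 (PR 61.2) and 23 (PR 76.7).
Interpolate: 22 + (66.75 − 61.2)/(76.7 − 61.2) × (23 − 22) = 22.4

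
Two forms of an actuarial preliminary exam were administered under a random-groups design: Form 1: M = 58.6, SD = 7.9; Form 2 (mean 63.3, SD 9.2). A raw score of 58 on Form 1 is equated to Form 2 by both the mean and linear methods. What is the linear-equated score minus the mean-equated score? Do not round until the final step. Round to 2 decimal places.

-0.10

Mean-equated: 58 + (63.3 − 58.6) = 62.70
Linear-equated: (9.2/7.9)(58 − 58.6) + 63.3 = 62.601
Difference = 62.601 − 62.70 = -0.10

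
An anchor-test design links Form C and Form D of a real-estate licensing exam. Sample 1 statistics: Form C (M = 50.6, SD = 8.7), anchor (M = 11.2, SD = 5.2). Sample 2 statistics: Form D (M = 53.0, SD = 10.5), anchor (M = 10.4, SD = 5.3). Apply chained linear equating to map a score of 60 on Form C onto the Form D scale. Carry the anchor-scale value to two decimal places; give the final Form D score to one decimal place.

65.7

Form C → anchor (Sample 1): v = (5.2/8.7)(60 − 50.6) + 11.2 = 16.82
anchor → Form D (Sample 2): y = (10.5/5.3)(16.82 − 10.4) + 53.0 = 65.7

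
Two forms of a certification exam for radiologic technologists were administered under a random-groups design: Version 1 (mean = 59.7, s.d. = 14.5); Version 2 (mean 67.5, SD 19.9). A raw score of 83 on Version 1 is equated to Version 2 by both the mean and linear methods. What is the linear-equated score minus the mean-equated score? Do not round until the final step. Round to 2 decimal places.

Mean-equated: 83 + (67.5 − 59.7) = 90.80
Linear-equated: (19.9/14.5)(83 − 59.7) + 67.5 = 99.477
Difference = 99.477 − 90.80 = 8.68

8.68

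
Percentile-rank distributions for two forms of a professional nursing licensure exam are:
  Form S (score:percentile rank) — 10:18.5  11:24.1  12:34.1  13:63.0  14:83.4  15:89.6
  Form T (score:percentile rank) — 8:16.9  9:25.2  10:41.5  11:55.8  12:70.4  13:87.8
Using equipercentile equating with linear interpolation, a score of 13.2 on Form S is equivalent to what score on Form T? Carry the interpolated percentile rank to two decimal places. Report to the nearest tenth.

11.8

PR of 13.2 on Form S: 63.0 + (13.2 − 13)/(14 − 13) × (83.4 − 63.0) = 67.08
On Form T, PR 67.08 falls between score 11 (PR 55.8) and 12 (PR 70.4).
Interpolate: 11 + (67.08 − 55.8)/(70.4 − 55.8) × (12 − 11) = 11.8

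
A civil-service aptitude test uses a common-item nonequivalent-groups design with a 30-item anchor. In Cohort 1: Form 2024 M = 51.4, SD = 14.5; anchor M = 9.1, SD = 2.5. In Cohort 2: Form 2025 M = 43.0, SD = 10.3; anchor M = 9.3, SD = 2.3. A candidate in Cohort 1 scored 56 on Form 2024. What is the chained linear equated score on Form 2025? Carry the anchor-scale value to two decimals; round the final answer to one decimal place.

45.6

Form 2024 → anchor (Cohort 1): v = (2.5/14.5)(56 − 51.4) + 9.1 = 9.89
anchor → Form 2025 (Cohort 2): y = (10.3/2.3)(9.89 − 9.3) + 43.0 = 45.6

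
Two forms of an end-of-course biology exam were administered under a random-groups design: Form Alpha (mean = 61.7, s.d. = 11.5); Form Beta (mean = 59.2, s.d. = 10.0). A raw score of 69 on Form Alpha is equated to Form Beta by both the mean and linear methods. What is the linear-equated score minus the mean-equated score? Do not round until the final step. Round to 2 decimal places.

Mean-equated: 69 + (59.2 − 61.7) = 66.50
Linear-equated: (10.0/11.5)(69 − 61.7) + 59.2 = 65.548
Difference = 65.548 − 66.50 = -0.95

-0.95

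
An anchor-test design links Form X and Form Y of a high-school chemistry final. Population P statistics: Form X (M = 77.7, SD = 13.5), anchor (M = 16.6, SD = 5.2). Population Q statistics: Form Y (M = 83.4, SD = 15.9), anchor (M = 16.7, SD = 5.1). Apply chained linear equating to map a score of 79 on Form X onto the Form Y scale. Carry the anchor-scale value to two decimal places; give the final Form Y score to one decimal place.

84.6

Form X → anchor (Population P): v = (5.2/13.5)(79 − 77.7) + 16.6 = 17.10
anchor → Form Y (Population Q): y = (15.9/5.1)(17.10 − 16.7) + 83.4 = 84.6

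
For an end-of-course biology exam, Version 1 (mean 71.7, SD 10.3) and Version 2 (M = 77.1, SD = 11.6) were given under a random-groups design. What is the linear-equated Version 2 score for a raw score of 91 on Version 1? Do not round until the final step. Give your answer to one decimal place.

98.8

Linear equating: y = (SD_Y/SD_X)(x − M_X) + M_Y
y = (11.6/10.3)(91 − 71.7) + 77.1
y = 1.126214 × 19.3 + 77.1 = 21.7359 + 77.1 = 98.8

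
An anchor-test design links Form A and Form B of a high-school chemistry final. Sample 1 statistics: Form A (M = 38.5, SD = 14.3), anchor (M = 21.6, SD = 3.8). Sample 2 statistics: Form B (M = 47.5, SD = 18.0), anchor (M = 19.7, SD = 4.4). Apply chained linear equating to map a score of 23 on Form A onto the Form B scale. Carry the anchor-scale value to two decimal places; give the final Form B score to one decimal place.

38.4

Form A → anchor (Sample 1): v = (3.8/14.3)(23 − 38.5) + 21.6 = 17.48
anchor → Form B (Sample 2): y = (18.0/4.4)(17.48 − 19.7) + 47.5 = 38.4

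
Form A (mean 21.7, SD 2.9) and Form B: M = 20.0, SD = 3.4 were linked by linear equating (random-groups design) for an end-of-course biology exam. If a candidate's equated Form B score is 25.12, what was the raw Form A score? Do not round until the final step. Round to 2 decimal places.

Invert y = (SD_Y/SD_X)(x − M_X) + M_Y:
x = (SD_X/SD_Y)(y − M_Y) + M_X = (2.9/3.4)(25.12 − 20.0) + 21.7
x = 0.852941 × 5.120 + 21.7 = 26.07

26.07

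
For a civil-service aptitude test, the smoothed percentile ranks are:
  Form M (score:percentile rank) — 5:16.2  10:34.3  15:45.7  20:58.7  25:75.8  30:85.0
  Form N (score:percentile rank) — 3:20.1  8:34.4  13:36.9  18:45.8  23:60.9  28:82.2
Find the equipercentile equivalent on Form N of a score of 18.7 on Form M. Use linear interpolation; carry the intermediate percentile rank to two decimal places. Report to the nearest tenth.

PR of 18.7 on Form M: 45.7 + (18.7 − 15)/(20 − 15) × (58.7 − 45.7) = 55.32
On Form N, PR 55.32 falls between score 18 (PR 45.8) and 23 (PR 60.9).
Interpolate: 18 + (55.32 − 45.8)/(60.9 − 45.8) × (23 − 18) = 21.2

21.2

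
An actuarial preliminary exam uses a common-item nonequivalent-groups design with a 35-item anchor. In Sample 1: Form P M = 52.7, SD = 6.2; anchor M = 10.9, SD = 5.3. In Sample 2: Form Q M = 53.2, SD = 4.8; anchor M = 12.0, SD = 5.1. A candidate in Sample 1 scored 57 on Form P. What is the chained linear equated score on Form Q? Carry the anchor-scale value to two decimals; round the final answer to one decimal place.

Form P → anchor (Sample 1): v = (5.3/6.2)(57 − 52.7) + 10.9 = 14.58
anchor → Form Q (Sample 2): y = (4.8/5.1)(14.58 − 12.0) + 53.2 = 55.6

55.6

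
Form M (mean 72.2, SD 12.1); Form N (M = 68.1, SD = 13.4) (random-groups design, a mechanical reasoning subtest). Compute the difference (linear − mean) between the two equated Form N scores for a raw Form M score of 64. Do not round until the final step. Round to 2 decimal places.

-0.88

Mean-equated: 64 + (68.1 − 72.2) = 59.90
Linear-equated: (13.4/12.1)(64 − 72.2) + 68.1 = 59.019
Difference = 59.019 − 59.90 = -0.88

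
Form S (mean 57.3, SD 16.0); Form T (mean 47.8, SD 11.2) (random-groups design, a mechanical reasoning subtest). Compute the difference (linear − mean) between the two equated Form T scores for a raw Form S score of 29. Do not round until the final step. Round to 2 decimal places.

8.49

Mean-equated: 29 + (47.8 − 57.3) = 19.50
Linear-equated: (11.2/16.0)(29 − 57.3) + 47.8 = 27.990
Difference = 27.990 − 19.50 = 8.49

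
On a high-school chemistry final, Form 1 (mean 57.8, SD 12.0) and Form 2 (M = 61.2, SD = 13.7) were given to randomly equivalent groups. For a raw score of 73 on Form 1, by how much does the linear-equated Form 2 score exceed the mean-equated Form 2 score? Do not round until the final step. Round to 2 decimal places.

2.15

Mean-equated: 73 + (61.2 − 57.8) = 76.40
Linear-equated: (13.7/12.0)(73 − 57.8) + 61.2 = 78.553
Difference = 78.553 − 76.40 = 2.15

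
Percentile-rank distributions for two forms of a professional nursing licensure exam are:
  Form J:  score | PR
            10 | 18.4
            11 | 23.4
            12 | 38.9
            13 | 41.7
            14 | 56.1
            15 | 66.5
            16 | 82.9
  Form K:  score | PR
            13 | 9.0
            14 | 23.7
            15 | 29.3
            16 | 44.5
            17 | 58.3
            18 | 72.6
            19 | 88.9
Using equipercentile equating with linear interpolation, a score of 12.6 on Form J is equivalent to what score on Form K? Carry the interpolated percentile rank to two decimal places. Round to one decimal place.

PR of 12.6 on Form J: 38.9 + (12.6 − 12)/(13 − 12) × (41.7 − 38.9) = 40.58
On Form K, PR 40.58 falls between score 15 (PR 29.3) and 16 (PR 44.5).
Interpolate: 15 + (40.58 − 29.3)/(44.5 − 29.3) × (16 − 15) = 15.7

15.7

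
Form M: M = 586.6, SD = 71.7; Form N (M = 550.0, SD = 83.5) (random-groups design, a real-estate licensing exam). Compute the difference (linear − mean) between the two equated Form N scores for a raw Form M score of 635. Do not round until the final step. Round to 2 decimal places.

7.97

Mean-equated: 635 + (550.0 − 586.6) = 598.40
Linear-equated: (83.5/71.7)(635 − 586.6) + 550.0 = 606.365
Difference = 606.365 − 598.40 = 7.97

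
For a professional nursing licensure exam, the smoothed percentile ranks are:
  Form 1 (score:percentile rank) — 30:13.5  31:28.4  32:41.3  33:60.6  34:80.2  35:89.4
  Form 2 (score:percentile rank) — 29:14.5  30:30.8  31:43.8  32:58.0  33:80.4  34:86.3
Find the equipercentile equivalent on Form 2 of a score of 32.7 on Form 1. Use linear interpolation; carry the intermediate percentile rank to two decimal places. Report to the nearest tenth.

PR of 32.7 on Form 1: 41.3 + (32.7 − 32)/(33 − 32) × (60.6 − 41.3) = 54.81
On Form 2, PR 54.81 falls between score 31 (PR 43.8) and 32 (PR 58.0).
Interpolate: 31 + (54.81 − 43.8)/(58.0 − 43.8) × (32 − 31) = 31.8

31.8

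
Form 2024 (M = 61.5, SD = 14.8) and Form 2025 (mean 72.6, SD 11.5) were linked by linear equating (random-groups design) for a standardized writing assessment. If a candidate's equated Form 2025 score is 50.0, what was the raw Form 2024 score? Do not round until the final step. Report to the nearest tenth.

32.4

Invert y = (SD_Y/SD_X)(x − M_X) + M_Y:
x = (SD_X/SD_Y)(y − M_Y) + M_X = (14.8/11.5)(50.0 − 72.6) + 61.5
x = 1.286957 × -22.600 + 61.5 = 32.4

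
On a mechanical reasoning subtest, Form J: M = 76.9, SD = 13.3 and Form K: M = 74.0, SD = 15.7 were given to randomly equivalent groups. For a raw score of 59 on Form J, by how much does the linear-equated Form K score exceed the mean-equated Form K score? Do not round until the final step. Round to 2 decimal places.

-3.23

Mean-equated: 59 + (74.0 − 76.9) = 56.10
Linear-equated: (15.7/13.3)(59 − 76.9) + 74.0 = 52.870
Difference = 52.870 − 56.10 = -3.23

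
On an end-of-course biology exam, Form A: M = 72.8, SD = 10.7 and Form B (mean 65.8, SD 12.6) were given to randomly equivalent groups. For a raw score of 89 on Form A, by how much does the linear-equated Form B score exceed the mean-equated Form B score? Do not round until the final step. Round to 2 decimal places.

2.88

Mean-equated: 89 + (65.8 − 72.8) = 82.00
Linear-equated: (12.6/10.7)(89 − 72.8) + 65.8 = 84.877
Difference = 84.877 − 82.00 = 2.88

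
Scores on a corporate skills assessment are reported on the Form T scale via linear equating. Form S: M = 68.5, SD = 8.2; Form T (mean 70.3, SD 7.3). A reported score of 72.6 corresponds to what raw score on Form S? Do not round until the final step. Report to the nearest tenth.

71.1

Invert y = (SD_Y/SD_X)(x − M_X) + M_Y:
x = (SD_X/SD_Y)(y − M_Y) + M_X = (8.2/7.3)(72.6 − 70.3) + 68.5
x = 1.123288 × 2.300 + 68.5 = 71.1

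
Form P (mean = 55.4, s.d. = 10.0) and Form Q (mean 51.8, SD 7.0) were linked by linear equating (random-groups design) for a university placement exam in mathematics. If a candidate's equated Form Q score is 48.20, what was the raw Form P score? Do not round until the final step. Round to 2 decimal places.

50.26

Invert y = (SD_Y/SD_X)(x − M_X) + M_Y:
x = (SD_X/SD_Y)(y − M_Y) + M_X = (10.0/7.0)(48.20 − 51.8) + 55.4
x = 1.428571 × -3.600 + 55.4 = 50.26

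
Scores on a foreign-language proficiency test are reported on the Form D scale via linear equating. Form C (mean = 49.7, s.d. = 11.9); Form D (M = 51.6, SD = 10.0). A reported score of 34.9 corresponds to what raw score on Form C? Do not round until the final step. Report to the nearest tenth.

29.8

Invert y = (SD_Y/SD_X)(x − M_X) + M_Y:
x = (SD_X/SD_Y)(y − M_Y) + M_X = (11.9/10.0)(34.9 − 51.6) + 49.7
x = 1.190000 × -16.700 + 49.7 = 29.8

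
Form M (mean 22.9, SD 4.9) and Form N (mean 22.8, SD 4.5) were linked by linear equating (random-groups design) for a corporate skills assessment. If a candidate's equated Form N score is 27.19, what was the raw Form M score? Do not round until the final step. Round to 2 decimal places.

Invert y = (SD_Y/SD_X)(x − M_X) + M_Y:
x = (SD_X/SD_Y)(y − M_Y) + M_X = (4.9/4.5)(27.19 − 22.8) + 22.9
x = 1.088889 × 4.390 + 22.9 = 27.68

27.68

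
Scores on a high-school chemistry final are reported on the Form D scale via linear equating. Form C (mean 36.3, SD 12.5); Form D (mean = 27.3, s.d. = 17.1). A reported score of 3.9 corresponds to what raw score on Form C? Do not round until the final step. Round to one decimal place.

19.2

Invert y = (SD_Y/SD_X)(x − M_X) + M_Y:
x = (SD_X/SD_Y)(y − M_Y) + M_X = (12.5/17.1)(3.9 − 27.3) + 36.3
x = 0.730994 × -23.400 + 36.3 = 19.2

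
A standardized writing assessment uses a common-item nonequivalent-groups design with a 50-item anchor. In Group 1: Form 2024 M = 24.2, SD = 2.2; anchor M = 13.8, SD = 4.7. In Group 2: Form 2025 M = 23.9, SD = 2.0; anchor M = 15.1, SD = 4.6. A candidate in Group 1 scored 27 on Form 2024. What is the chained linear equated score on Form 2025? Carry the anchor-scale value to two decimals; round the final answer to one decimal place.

25.9

Form 2024 → anchor (Group 1): v = (4.7/2.2)(27 − 24.2) + 13.8 = 19.78
anchor → Form 2025 (Group 2): y = (2.0/4.6)(19.78 − 15.1) + 23.9 = 25.9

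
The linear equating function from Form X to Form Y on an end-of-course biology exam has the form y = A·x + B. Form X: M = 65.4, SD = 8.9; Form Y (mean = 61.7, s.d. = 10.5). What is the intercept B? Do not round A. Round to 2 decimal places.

A = SD_Y / SD_X = 10.5 / 8.9 = 1.179775
B = M_Y − A·M_X = 61.7 − 1.179775 × 65.4 = -15.46

-15.46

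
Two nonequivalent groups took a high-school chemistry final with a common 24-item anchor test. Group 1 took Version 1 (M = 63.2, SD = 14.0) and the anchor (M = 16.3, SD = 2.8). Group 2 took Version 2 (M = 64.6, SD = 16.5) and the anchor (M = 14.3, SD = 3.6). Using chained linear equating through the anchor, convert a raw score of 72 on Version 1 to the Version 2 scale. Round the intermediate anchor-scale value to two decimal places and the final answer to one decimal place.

81.8

Version 1 → anchor (Group 1): v = (2.8/14.0)(72 − 63.2) + 16.3 = 18.06
anchor → Version 2 (Group 2): y = (16.5/3.6)(18.06 − 14.3) + 64.6 = 81.8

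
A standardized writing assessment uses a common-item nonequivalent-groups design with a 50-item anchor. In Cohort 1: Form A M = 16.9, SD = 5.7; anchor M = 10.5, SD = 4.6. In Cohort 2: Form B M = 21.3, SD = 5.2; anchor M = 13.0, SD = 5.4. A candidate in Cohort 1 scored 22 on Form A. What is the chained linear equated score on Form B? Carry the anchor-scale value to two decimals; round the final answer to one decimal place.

Form A → anchor (Cohort 1): v = (4.6/5.7)(22 − 16.9) + 10.5 = 14.62
anchor → Form B (Cohort 2): y = (5.2/5.4)(14.62 − 13.0) + 21.3 = 22.9

22.9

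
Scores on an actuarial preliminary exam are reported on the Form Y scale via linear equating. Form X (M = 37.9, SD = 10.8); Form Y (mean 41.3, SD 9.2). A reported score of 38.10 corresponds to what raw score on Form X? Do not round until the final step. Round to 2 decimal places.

Invert y = (SD_Y/SD_X)(x − M_X) + M_Y:
x = (SD_X/SD_Y)(y − M_Y) + M_X = (10.8/9.2)(38.10 − 41.3) + 37.9
x = 1.173913 × -3.200 + 37.9 = 34.14

34.14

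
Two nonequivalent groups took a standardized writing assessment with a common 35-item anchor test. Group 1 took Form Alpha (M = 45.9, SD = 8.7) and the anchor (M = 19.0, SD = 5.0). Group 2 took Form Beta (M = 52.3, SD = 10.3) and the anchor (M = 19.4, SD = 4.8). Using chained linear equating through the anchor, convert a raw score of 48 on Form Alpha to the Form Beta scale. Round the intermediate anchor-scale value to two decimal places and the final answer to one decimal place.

54.0

Form Alpha → anchor (Group 1): v = (5.0/8.7)(48 − 45.9) + 19.0 = 20.21
anchor → Form Beta (Group 2): y = (10.3/4.8)(20.21 − 19.4) + 52.3 = 54.0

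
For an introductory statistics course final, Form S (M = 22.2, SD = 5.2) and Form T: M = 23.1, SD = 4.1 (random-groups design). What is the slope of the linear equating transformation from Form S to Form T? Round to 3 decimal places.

A = SD_Y / SD_X = 4.1 / 5.2 = 0.788

0.788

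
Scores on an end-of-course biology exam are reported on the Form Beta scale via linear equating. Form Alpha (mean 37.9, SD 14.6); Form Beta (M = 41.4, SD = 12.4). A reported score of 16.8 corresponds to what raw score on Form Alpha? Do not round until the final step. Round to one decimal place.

8.9

Invert y = (SD_Y/SD_X)(x − M_X) + M_Y:
x = (SD_X/SD_Y)(y − M_Y) + M_X = (14.6/12.4)(16.8 − 41.4) + 37.9
x = 1.177419 × -24.600 + 37.9 = 8.9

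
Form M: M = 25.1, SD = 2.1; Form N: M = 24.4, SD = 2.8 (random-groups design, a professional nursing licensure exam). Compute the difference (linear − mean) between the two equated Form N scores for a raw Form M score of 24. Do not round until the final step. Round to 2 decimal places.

-0.37

Mean-equated: 24 + (24.4 − 25.1) = 23.30
Linear-equated: (2.8/2.1)(24 − 25.1) + 24.4 = 22.933
Difference = 22.933 − 23.30 = -0.37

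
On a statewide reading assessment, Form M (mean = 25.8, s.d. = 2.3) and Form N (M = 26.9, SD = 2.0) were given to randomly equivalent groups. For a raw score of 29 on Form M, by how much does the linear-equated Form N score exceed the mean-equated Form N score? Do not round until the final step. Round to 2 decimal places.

Mean-equated: 29 + (26.9 − 25.8) = 30.10
Linear-equated: (2.0/2.3)(29 − 25.8) + 26.9 = 29.683
Difference = 29.683 − 30.10 = -0.42

-0.42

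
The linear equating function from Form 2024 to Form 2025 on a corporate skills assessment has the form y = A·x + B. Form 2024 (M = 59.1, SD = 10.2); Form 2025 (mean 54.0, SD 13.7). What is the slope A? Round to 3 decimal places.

A = SD_Y / SD_X = 13.7 / 10.2 = 1.343

1.343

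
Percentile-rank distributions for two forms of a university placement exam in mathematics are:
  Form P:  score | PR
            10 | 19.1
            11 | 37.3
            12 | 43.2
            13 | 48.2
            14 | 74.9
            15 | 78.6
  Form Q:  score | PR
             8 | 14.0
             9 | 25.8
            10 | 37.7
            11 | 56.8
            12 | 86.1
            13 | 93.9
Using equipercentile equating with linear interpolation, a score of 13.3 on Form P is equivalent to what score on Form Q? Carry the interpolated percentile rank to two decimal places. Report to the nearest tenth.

PR of 13.3 on Form P: 48.2 + (13.3 − 13)/(14 − 13) × (74.9 − 48.2) = 56.21
On Form Q, PR 56.21 falls between score 10 (PR 37.7) and 11 (PR 56.8).
Interpolate: 10 + (56.21 − 37.7)/(56.8 − 37.7) × (11 − 10) = 11.0

11.0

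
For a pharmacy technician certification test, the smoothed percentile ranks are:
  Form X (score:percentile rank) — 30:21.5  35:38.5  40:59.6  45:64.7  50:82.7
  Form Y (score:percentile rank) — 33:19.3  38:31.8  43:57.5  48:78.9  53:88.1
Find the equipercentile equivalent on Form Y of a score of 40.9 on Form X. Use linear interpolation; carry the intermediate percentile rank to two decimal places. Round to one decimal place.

43.7

PR of 40.9 on Form X: 59.6 + (40.9 − 40)/(45 − 40) × (64.7 − 59.6) = 60.52
On Form Y, PR 60.52 falls between score 43 (PR 57.5) and 48 (PR 78.9).
Interpolate: 43 + (60.52 − 57.5)/(78.9 − 57.5) × (48 − 43) = 43.7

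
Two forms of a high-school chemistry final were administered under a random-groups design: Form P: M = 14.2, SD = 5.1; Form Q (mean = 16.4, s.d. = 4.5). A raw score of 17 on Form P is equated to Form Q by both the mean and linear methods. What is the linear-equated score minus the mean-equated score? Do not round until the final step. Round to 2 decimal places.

-0.33

Mean-equated: 17 + (16.4 − 14.2) = 19.20
Linear-equated: (4.5/5.1)(17 − 14.2) + 16.4 = 18.871
Difference = 18.871 − 19.20 = -0.33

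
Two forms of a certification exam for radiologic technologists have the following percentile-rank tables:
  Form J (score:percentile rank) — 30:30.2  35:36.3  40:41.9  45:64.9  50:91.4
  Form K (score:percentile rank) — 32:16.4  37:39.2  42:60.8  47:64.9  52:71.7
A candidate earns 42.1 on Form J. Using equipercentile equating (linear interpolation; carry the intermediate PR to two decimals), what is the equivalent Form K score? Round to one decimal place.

39.9

PR of 42.1 on Form J: 41.9 + (42.1 − 40)/(45 − 40) × (64.9 − 41.9) = 51.56
On Form K, PR 51.56 falls between score 37 (PR 39.2) and 42 (PR 60.8).
Interpolate: 37 + (51.56 − 39.2)/(60.8 − 39.2) × (42 − 37) = 39.9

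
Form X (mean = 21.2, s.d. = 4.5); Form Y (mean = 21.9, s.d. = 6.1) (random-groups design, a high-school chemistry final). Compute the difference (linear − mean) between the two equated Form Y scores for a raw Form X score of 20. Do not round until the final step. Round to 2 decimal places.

-0.43

Mean-equated: 20 + (21.9 − 21.2) = 20.70
Linear-equated: (6.1/4.5)(20 − 21.2) + 21.9 = 20.273
Difference = 20.273 − 20.70 = -0.43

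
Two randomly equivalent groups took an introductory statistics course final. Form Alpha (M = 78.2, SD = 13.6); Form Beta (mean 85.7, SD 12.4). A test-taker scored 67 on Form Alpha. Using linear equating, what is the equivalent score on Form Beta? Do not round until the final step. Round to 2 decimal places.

75.49

Linear equating: y = (SD_Y/SD_X)(x − M_X) + M_Y
y = (12.4/13.6)(67 − 78.2) + 85.7
y = 0.911765 × -11.2 + 85.7 = -10.2118 + 85.7 = 75.49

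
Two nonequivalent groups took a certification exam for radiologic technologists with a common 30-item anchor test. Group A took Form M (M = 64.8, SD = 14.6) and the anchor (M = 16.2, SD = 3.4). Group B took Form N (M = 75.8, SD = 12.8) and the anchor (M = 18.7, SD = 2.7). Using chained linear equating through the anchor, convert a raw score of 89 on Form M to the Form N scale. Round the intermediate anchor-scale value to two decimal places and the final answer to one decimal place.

90.7

Form M → anchor (Group A): v = (3.4/14.6)(89 − 64.8) + 16.2 = 21.84
anchor → Form N (Group B): y = (12.8/2.7)(21.84 − 18.7) + 75.8 = 90.7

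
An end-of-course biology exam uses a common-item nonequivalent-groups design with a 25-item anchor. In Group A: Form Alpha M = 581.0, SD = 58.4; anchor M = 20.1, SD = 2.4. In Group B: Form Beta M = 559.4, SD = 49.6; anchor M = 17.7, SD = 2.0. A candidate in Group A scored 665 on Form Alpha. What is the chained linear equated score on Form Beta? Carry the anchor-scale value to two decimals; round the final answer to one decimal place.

Form Alpha → anchor (Group A): v = (2.4/58.4)(665 − 581.0) + 20.1 = 23.55
anchor → Form Beta (Group B): y = (49.6/2.0)(23.55 − 17.7) + 559.4 = 704.5

704.5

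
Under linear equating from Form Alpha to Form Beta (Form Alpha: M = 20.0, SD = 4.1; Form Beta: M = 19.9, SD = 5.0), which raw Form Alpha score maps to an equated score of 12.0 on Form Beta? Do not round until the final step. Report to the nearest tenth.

Invert y = (SD_Y/SD_X)(x − M_X) + M_Y:
x = (SD_X/SD_Y)(y − M_Y) + M_X = (4.1/5.0)(12.0 − 19.9) + 20.0
x = 0.820000 × -7.900 + 20.0 = 13.5

13.5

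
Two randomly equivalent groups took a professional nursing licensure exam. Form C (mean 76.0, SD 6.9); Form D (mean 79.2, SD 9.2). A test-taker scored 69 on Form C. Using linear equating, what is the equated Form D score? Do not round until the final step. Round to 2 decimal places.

69.87

Linear equating: y = (SD_Y/SD_X)(x − M_X) + M_Y
y = (9.2/6.9)(69 − 76.0) + 79.2
y = 1.333333 × -7.0 + 79.2 = -9.3333 + 79.2 = 69.87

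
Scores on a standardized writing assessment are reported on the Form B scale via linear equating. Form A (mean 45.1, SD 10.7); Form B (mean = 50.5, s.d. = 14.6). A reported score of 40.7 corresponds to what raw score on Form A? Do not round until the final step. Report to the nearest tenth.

Invert y = (SD_Y/SD_X)(x − M_X) + M_Y:
x = (SD_X/SD_Y)(y − M_Y) + M_X = (10.7/14.6)(40.7 − 50.5) + 45.1
x = 0.732877 × -9.800 + 45.1 = 37.9

37.9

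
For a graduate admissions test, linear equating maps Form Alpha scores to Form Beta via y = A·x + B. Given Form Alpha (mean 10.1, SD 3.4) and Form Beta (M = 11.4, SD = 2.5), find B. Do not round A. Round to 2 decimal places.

3.97

A = SD_Y / SD_X = 2.5 / 3.4 = 0.735294
B = M_Y − A·M_X = 11.4 − 0.735294 × 10.1 = 3.97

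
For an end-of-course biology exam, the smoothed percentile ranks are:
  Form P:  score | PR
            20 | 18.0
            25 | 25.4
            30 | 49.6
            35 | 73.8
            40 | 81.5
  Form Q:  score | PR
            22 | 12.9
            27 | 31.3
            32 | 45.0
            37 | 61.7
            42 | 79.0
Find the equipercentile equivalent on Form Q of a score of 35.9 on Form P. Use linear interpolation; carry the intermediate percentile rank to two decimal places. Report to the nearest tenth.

PR of 35.9 on Form P: 73.8 + (35.9 − 35)/(40 − 35) × (81.5 − 73.8) = 75.19
On Form Q, PR 75.19 falls between score 37 (PR 61.7) and 42 (PR 79.0).
Interpolate: 37 + (75.19 − 61.7)/(79.0 − 61.7) × (42 − 37) = 40.9

40.9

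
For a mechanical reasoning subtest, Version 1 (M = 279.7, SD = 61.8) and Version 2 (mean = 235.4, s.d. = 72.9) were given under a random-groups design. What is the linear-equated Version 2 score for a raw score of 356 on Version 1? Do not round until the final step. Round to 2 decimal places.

Linear equating: y = (SD_Y/SD_X)(x − M_X) + M_Y
y = (72.9/61.8)(356 − 279.7) + 235.4
y = 1.179612 × 76.3 + 235.4 = 90.0044 + 235.4 = 325.40

325.40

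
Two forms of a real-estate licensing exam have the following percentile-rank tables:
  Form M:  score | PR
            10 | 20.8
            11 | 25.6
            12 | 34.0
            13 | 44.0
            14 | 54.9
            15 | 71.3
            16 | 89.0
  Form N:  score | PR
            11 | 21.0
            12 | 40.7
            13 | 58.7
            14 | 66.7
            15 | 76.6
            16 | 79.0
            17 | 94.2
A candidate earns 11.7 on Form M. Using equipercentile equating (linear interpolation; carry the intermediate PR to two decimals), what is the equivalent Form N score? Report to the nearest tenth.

PR of 11.7 on Form M: 25.6 + (11.7 − 11)/(12 − 11) × (34.0 − 25.6) = 31.48
On Form N, PR 31.48 falls between score 11 (PR 21.0) and 12 (PR 40.7).
Interpolate: 11 + (31.48 − 21.0)/(40.7 − 21.0) × (12 − 11) = 11.5

11.5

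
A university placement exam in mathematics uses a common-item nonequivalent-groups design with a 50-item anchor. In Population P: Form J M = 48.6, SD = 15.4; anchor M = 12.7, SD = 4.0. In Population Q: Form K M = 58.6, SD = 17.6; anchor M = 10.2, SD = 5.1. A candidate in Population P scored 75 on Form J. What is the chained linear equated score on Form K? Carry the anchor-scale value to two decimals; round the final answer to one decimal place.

Form J → anchor (Population P): v = (4.0/15.4)(75 − 48.6) + 12.7 = 19.56
anchor → Form K (Population Q): y = (17.6/5.1)(19.56 − 10.2) + 58.6 = 90.9

90.9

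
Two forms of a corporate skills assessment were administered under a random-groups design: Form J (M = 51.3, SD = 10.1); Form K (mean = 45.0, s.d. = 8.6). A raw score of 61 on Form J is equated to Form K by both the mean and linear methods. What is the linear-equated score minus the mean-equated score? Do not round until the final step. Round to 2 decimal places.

Mean-equated: 61 + (45.0 − 51.3) = 54.70
Linear-equated: (8.6/10.1)(61 − 51.3) + 45.0 = 53.259
Difference = 53.259 − 54.70 = -1.44

-1.44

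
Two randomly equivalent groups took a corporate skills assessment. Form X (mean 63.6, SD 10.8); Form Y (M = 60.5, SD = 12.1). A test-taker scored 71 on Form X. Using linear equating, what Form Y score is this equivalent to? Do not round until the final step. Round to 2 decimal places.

Linear equating: y = (SD_Y/SD_X)(x − M_X) + M_Y
y = (12.1/10.8)(71 − 63.6) + 60.5
y = 1.120370 × 7.4 + 60.5 = 8.2907 + 60.5 = 68.79

68.79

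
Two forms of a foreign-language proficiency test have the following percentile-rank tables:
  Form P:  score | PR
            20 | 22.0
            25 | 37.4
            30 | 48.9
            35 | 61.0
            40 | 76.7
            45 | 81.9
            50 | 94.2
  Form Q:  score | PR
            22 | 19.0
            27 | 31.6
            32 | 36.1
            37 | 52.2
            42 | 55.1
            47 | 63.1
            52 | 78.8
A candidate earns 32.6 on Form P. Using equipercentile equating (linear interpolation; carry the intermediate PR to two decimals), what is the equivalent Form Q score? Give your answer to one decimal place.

PR of 32.6 on Form P: 48.9 + (32.6 − 30)/(35 − 30) × (61.0 − 48.9) = 55.19
On Form Q, PR 55.19 falls between score 42 (PR 55.1) and 47 (PR 63.1).
Interpolate: 42 + (55.19 − 55.1)/(63.1 − 55.1) × (47 − 42) = 42.1

42.1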